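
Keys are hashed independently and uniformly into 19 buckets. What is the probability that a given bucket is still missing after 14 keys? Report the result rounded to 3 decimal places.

0.469

Each key misses the fixed bucket with probability (19-1)/19 = 18/19, independently.
P(still missing after 14) = (18/19)^14 = 0.4691.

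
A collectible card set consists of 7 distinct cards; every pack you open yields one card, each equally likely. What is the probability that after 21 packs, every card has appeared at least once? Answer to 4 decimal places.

Let A_i be the event that card i is missing after 21 packs. By inclusion–exclusion on the A_i,
P(all seen) = Σ_{j=0}^{7} (-1)^j C(7,j)((7-j)/7)^21
= 1.00000 - 0.27493 + 0.01793 - 0.00028 + 0.00000 - 0.00000 + 0.00000 - 0.00000
= 0.74273.

0.7427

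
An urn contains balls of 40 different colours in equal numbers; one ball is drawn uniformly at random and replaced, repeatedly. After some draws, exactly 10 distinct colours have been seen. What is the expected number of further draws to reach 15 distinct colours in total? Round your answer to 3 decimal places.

The wait to go from k to k+1 distinct colours is geometric with mean 40/(40-k).
Sum over k = 10,...,14: E = 40/30 + 40/29 + 40/28 + 40/27 + 40/26 = 7.1612.

7.161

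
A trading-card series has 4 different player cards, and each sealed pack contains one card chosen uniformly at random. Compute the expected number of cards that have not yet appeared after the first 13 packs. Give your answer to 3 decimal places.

0.095

For each card, P(unseen after 13) = (3/4)^13 = 0.0238.
By linearity of expectation, E[unseen] = 4·(3/4)^13 = 0.0950.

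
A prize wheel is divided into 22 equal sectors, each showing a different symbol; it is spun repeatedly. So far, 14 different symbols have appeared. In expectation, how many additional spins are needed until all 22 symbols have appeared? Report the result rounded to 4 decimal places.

59.7929

With k distinct symbols already seen, the next new one takes an expected 22/(22-k) spins.
Sum over k = 14,...,21: E = 22/8 + 22/7 + 22/6 + ... + 22/2 + 22/1 = 59.79286.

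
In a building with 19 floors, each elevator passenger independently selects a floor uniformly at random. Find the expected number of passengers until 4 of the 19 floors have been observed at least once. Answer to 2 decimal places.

Going from k to k+1 distinct takes a geometric number of passengers with mean 19/(19-k).
Sum over k = 0,...,3: E = 19/19 + 19/18 + 19/17 + 19/16 = 4.361.

4.36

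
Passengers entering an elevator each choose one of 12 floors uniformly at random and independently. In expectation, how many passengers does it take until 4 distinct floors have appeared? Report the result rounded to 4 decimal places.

With k distinct floors already seen, the next new one arrives after an expected 12/(12-k) passengers.
Sum over k = 0,...,3: E = 12/12 + 12/11 + 12/10 + 12/9 = 4.62424.

4.6242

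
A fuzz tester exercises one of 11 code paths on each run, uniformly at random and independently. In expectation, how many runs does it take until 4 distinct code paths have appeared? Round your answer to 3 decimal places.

With k distinct code paths already seen, the next new one arrives after an expected 11/(11-k) runs.
Sum over k = 0,...,3: E = 11/11 + 11/10 + 11/9 + 11/8 = 4.6972.

4.697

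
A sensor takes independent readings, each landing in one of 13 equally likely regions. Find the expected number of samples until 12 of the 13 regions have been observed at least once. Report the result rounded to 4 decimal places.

28.3417

With k distinct regions already seen, the next new one arrives after an expected 13/(13-k) samples.
Sum over k = 0,...,11: E = 13/13 + 13/12 + 13/11 + ... + 13/3 + 13/2 = 28.34174.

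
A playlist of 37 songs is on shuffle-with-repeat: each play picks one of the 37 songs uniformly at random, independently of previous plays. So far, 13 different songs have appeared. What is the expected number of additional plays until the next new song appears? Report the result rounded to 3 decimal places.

1.542

Each play yields a new song with probability (37-13)/37 = 24/37, so the wait is geometric with mean 37/24.
E = 37/24 = 1.5417.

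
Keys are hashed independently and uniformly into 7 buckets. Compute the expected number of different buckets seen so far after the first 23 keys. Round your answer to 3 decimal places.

6.798

For each bucket, P(seen in 23 keys) = 1 - (6/7)^23 = 0.9711.
By linearity of expectation, E[distinct seen] = 7·(1 - (6/7)^23) = 6.7980.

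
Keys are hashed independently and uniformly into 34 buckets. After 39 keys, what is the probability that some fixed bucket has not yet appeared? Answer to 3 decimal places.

0.312

Each key misses the fixed bucket with probability (34-1)/34 = 33/34, independently.
P(still missing after 39) = (33/34)^39 = 0.3122.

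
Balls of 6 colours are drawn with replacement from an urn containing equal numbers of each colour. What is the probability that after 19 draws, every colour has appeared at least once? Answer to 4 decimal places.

Let A_i be the event that colour i is missing after 19 draws. By inclusion–exclusion on the A_i,
P(all seen) = Σ_{j=0}^{6} (-1)^j C(6,j)((6-j)/6)^19
= 1.00000 - 0.18781 + 0.00677 - 0.00004 + 0.00000 - 0.00000 + 0.00000
= 0.81892.

0.8189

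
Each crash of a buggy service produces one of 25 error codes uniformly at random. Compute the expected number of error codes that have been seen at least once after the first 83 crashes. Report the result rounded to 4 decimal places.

24.1558

For each error code, P(seen in 83 crashes) = 1 - (24/25)^83 = 0.96623.
By linearity of expectation, E[distinct seen] = 25·(1 - (24/25)^83) = 24.15579.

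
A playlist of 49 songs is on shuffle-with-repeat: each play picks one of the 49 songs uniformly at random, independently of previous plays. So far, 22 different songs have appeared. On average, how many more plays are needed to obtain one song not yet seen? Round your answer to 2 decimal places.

The number of plays until the next new song is geometric with success probability 27/49, so its mean is 49/27.
E = 49/27 = 1.815.

1.81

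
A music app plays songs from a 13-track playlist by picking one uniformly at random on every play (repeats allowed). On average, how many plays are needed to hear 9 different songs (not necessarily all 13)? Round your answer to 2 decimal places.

With k distinct songs already seen, the next new one arrives after an expected 13/(13-k) plays.
Sum over k = 0,...,8: E = 13/13 + 13/12 + 13/11 + ... + 13/6 + 13/5 = 14.258.

14.26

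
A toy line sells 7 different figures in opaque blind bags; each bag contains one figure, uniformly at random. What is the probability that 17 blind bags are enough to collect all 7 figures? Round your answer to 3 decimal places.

By inclusion–exclusion over which figures are missing,
P(all seen) = Σ_{j=0}^{7} (-1)^j C(7,j)((7-j)/7)^17
= 1.0000 - 0.5093 + 0.0689 - 0.0026 + 0.0000 - 0.0000 + 0.0000 - 0.0000
= 0.5570.

0.557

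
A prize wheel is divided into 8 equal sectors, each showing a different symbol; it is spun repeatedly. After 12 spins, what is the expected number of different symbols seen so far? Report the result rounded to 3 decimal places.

6.389

For each symbol, P(seen in 12 spins) = 1 - (7/8)^12 = 0.7986.
By linearity of expectation, E[distinct seen] = 8·(1 - (7/8)^12) = 6.3887.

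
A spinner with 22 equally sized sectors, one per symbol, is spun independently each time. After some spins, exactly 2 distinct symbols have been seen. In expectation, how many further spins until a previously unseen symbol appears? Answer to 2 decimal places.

1.10

The number of spins until the next new symbol is geometric with success probability 20/22, so its mean is 22/20.
E = 22/20 = 1.100.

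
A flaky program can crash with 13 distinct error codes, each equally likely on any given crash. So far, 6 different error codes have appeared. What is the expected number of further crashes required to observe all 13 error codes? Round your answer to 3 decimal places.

With k distinct error codes already seen, the next new one takes an expected 13/(13-k) crashes.
Sum over k = 6,...,12: E = 13/7 + 13/6 + 13/5 + ... + 13/2 + 13/1 = 33.7071.

33.707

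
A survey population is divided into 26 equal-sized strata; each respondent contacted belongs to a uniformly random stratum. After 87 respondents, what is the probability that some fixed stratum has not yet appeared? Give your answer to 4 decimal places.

0.0330

Each respondent misses the fixed stratum with probability (26-1)/26 = 25/26, independently.
P(still missing after 87) = (25/26)^87 = 0.03297.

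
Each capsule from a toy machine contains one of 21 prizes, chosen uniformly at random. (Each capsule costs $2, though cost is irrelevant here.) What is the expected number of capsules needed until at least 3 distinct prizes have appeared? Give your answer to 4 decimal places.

Going from k to k+1 distinct takes a geometric number of capsules with mean 21/(21-k).
Sum over k = 0,...,2: E = 21/21 + 21/20 + 21/19 = 3.15526.

3.1553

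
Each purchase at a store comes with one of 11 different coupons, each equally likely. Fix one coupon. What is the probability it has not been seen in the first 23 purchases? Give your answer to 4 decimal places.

0.1117

Each purchase misses the fixed coupon with probability (11-1)/11 = 10/11, independently.
P(still missing after 23) = (10/11)^23 = 0.11168.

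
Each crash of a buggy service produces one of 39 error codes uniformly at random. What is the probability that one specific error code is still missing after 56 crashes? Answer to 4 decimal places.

On each crash the fixed error code fails to appear with probability 38/39.
P(still missing after 56) = (38/39)^56 = 0.23349.

0.2335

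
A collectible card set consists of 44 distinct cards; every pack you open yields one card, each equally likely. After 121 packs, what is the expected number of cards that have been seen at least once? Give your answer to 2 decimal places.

For each card, P(seen in 121 packs) = 1 - (43/44)^121 = 0.938.
By linearity of expectation, E[distinct seen] = 44·(1 - (43/44)^121) = 41.275.

41.28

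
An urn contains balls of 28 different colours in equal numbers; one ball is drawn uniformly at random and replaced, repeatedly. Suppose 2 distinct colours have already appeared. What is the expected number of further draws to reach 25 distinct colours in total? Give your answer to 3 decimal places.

From k distinct to k+1 distinct takes on average 28/(28-k) draws.
Sum over k = 2,...,24: E = 28/26 + 28/25 + 28/24 + ... + 28/5 + 28/4 = 56.5904.

56.590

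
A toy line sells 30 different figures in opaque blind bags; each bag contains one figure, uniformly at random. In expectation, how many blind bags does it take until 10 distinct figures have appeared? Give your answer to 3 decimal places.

Going from k to k+1 distinct takes a geometric number of blind bags with mean 30/(30-k).
Sum over k = 0,...,9: E = 30/30 + 30/29 + 30/28 + ... + 30/22 + 30/21 = 11.9174.

11.917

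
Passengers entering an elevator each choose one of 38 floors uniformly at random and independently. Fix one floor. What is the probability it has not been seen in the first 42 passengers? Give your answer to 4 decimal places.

0.3263

Each passenger misses the fixed floor with probability (38-1)/38 = 37/38, independently.
P(still missing after 42) = (37/38)^42 = 0.32626.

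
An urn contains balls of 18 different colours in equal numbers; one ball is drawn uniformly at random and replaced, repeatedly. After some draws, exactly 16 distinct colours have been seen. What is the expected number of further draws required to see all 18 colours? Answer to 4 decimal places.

27.0000

The wait to go from k to k+1 distinct colours is geometric with mean 18/(18-k).
Sum over k = 16,...,17: E = 18/2 + 18/1 = 27.00000.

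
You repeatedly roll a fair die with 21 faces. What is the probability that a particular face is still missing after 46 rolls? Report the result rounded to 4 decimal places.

Each roll misses the fixed face with probability (21-1)/21 = 20/21, independently.
P(still missing after 46) = (20/21)^46 = 0.10600.

0.1060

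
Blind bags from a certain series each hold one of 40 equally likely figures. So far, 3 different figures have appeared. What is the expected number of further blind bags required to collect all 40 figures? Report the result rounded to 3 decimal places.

With k distinct figures already seen, the next new one takes an expected 40/(40-k) blind bags.
Sum over k = 3,...,39: E = 40/37 + 40/36 + 40/35 + ... + 40/2 + 40/1 = 168.0634.

168.063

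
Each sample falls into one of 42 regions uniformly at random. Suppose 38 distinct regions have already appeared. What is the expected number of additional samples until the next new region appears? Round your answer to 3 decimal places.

The number of samples until the next new region is geometric with success probability 4/42, so its mean is 42/4.
E = 42/4 = 10.5000.

10.500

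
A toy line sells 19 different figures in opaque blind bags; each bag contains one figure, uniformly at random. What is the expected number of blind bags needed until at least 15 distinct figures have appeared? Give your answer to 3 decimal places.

27.824

Going from k to k+1 distinct takes a geometric number of blind bags with mean 19/(19-k).
Sum over k = 0,...,14: E = 19/19 + 19/18 + 19/17 + ... + 19/6 + 19/5 = 27.8237.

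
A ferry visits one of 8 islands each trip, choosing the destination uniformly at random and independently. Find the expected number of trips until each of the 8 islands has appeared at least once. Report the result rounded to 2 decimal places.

The wait to go from k to k+1 distinct islands is geometric with mean 8/(8-k).
E[T] = 8/8 + 8/7 + 8/6 + ... + 8/2 + 8/1 = 8·H_{8}.
H_{8} = 2.718, so E[T] = 21.743.

21.74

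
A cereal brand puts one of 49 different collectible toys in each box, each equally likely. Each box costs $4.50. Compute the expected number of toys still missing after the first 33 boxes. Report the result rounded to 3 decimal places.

24.813

For each toy, P(unseen after 33) = (48/49)^33 = 0.5064.
By linearity of expectation, E[unseen] = 49·(48/49)^33 = 24.8134.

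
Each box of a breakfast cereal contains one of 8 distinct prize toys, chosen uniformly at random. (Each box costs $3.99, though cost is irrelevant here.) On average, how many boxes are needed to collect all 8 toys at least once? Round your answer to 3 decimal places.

21.743

Split into phases: going from k distinct to k+1 distinct takes on average 8/(8-k) boxes.
E[T] = 8/8 + 8/7 + 8/6 + ... + 8/2 + 8/1 = 8·H_{8}.
H_{8} = 2.7179, so E[T] = 21.7429.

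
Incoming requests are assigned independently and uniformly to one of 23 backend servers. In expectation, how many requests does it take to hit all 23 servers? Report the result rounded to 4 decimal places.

85.8887

After k distinct servers have appeared, the next request gives a new one with probability (23-k)/23, so the expected wait for the (k+1)-th is 23/(23-k).
E[T] = 23/23 + 23/22 + 23/21 + ... + 23/2 + 23/1 = 23·H_{23}.
H_{23} = 3.73429, so E[T] = 85.88870.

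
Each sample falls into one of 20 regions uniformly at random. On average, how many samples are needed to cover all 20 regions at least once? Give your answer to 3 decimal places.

71.955

After k distinct regions have appeared, the next sample gives a new one with probability (20-k)/20, so the expected wait for the (k+1)-th is 20/(20-k).
E[T] = 20/20 + 20/19 + 20/18 + ... + 20/2 + 20/1 = 20·H_{20}.
H_{20} = 3.5977, so E[T] = 71.9548.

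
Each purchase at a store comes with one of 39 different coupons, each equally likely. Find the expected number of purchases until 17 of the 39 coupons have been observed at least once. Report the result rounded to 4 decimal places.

21.9465

With k distinct coupons already seen, the next new one arrives after an expected 39/(39-k) purchases.
Sum over k = 0,...,16: E = 39/39 + 39/38 + 39/37 + ... + 39/24 + 39/23 = 21.94646.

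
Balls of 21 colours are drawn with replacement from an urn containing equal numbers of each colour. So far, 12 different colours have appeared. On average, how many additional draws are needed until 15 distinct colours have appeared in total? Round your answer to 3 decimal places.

From k distinct to k+1 distinct takes on average 21/(21-k) draws.
Sum over k = 12,...,14: E = 21/9 + 21/8 + 21/7 = 7.9583.

7.958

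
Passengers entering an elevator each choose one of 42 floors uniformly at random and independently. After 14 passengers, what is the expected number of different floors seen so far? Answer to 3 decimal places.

For each floor, P(seen in 14 passengers) = 1 - (41/42)^14 = 0.2864.
By linearity of expectation, E[distinct seen] = 42·(1 - (41/42)^14) = 12.0268.

12.027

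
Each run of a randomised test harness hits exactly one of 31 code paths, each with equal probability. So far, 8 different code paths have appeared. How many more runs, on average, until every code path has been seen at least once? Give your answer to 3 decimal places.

115.763

The wait to go from k to k+1 distinct code paths is geometric with mean 31/(31-k).
Sum over k = 8,...,30: E = 31/23 + 31/22 + 31/21 + ... + 31/2 + 31/1 = 115.7630.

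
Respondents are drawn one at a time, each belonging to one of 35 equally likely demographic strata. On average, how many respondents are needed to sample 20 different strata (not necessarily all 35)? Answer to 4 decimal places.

28.9993

With k distinct strata already seen, the next new one arrives after an expected 35/(35-k) respondents.
Sum over k = 0,...,19: E = 35/35 + 35/34 + 35/33 + ... + 35/17 + 35/16 = 28.99933.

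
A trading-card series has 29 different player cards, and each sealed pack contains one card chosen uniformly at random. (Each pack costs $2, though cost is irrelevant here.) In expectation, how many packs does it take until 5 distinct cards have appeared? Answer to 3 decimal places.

Going from k to k+1 distinct takes a geometric number of packs with mean 29/(29-k).
Sum over k = 0,...,4: E = 29/29 + 29/28 + 29/27 + 29/26 + 29/25 = 5.3852.

5.385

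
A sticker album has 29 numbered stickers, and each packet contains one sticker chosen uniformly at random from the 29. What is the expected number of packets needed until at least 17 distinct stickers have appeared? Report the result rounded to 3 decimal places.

With k distinct stickers already seen, the next new one arrives after an expected 29/(29-k) packets.
Sum over k = 0,...,16: E = 29/29 + 29/28 + 29/27 + ... + 29/14 + 29/13 = 24.8949.

24.895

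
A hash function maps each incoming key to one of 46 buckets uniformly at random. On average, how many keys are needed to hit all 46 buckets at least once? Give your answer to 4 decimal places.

The wait to go from k to k+1 distinct buckets is geometric with mean 46/(46-k).
E[T] = 46/46 + 46/45 + 46/44 + ... + 46/2 + 46/1 = 46·H_{46}.
H_{46} = 4.41669, so E[T] = 203.16761.

203.1676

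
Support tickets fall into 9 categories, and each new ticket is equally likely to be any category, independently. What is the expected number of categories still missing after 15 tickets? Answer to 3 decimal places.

1.538

For each category, P(unseen after 15) = (8/9)^15 = 0.1709.
By linearity of expectation, E[unseen] = 9·(8/9)^15 = 1.5380.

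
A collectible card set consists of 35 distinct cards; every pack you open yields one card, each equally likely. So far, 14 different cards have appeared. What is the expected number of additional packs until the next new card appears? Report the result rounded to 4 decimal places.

1.6667

Each pack yields a new card with probability (35-14)/35 = 21/35, so the wait is geometric with mean 35/21.
E = 35/21 = 1.66667.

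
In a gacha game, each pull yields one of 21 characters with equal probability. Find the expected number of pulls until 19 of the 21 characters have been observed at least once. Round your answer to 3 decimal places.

45.053

Going from k to k+1 distinct takes a geometric number of pulls with mean 21/(21-k).
Sum over k = 0,...,18: E = 21/21 + 21/20 + 21/19 + ... + 21/4 + 21/3 = 45.0525.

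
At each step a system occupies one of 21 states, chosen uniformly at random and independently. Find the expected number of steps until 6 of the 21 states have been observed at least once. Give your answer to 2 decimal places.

Going from k to k+1 distinct takes a geometric number of steps with mean 21/(21-k).
Sum over k = 0,...,5: E = 21/21 + 21/20 + 21/19 + 21/18 + 21/17 + 21/16 = 6.870.

6.87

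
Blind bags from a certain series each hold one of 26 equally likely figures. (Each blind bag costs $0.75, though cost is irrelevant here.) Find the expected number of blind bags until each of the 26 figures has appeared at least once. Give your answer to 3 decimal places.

After k distinct figures have appeared, the next blind bag gives a new one with probability (26-k)/26, so the expected wait for the (k+1)-th is 26/(26-k).
E[T] = 26/26 + 26/25 + 26/24 + ... + 26/2 + 26/1 = 26·H_{26}.
H_{26} = 3.8544, so E[T] = 100.2149.

100.215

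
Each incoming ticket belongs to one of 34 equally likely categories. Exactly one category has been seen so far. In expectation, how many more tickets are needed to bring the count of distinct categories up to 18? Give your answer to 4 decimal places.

24.0744

The wait to go from k to k+1 distinct categories is geometric with mean 34/(34-k).
Sum over k = 1,...,17: E = 34/33 + 34/32 + 34/31 + ... + 34/18 + 34/17 = 24.07435.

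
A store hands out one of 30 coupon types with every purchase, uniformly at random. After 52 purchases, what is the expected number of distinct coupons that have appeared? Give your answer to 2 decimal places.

24.85

For each coupon, P(seen in 52 purchases) = 1 - (29/30)^52 = 0.828.
By linearity of expectation, E[distinct seen] = 30·(1 - (29/30)^52) = 24.854.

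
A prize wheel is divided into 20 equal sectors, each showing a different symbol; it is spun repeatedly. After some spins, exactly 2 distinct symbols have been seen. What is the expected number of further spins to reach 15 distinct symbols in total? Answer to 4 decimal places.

From k distinct to k+1 distinct takes on average 20/(20-k) spins.
Sum over k = 2,...,14: E = 20/18 + 20/17 + 20/16 + ... + 20/7 + 20/6 = 24.23549.

24.2355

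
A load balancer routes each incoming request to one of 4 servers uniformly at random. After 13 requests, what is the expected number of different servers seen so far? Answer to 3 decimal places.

For each server, P(seen in 13 requests) = 1 - (3/4)^13 = 0.9762.
By linearity of expectation, E[distinct seen] = 4·(1 - (3/4)^13) = 3.9050.

3.905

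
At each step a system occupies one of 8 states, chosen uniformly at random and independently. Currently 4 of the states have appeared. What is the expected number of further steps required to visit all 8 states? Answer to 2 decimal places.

The wait to go from k to k+1 distinct states is geometric with mean 8/(8-k).
Sum over k = 4,...,7: E = 8/4 + 8/3 + 8/2 + 8/1 = 16.667.

16.67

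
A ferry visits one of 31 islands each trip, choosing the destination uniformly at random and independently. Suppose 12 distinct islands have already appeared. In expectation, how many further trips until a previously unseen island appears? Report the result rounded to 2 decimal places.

1.63

Each trip yields a new island with probability (31-12)/31 = 19/31, so the wait is geometric with mean 31/19.
E = 31/19 = 1.632.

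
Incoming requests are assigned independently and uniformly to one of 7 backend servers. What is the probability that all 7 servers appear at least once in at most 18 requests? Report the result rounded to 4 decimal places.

By inclusion–exclusion over which servers are missing,
P(all seen) = Σ_{j=0}^{7} (-1)^j C(7,j)((7-j)/7)^18
= 1.00000 - 0.43657 + 0.04919 - 0.00148 + 0.00001 - 0.00000 + 0.00000 - 0.00000
= 0.61115.

0.6112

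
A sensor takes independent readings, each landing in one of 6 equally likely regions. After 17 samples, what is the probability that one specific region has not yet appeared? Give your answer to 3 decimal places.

Each sample misses the fixed region with probability (6-1)/6 = 5/6, independently.
P(still missing after 17) = (5/6)^17 = 0.0451.

0.045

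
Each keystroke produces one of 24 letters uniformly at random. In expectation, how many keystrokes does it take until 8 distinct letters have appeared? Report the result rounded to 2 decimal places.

With k distinct letters already seen, the next new one arrives after an expected 24/(24-k) keystrokes.
Sum over k = 0,...,7: E = 24/24 + 24/23 + 24/22 + ... + 24/18 + 24/17 = 9.486.

9.49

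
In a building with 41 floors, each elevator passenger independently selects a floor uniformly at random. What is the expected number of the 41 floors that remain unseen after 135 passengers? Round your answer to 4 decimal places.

1.4624

For each floor, P(unseen after 135) = (40/41)^135 = 0.03567.
By linearity of expectation, E[unseen] = 41·(40/41)^135 = 1.46239.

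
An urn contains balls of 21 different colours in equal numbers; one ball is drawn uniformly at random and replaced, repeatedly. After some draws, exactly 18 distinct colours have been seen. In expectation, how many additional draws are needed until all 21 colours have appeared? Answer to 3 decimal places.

From k distinct to k+1 distinct takes on average 21/(21-k) draws.
Sum over k = 18,...,20: E = 21/3 + 21/2 + 21/1 = 38.5000.

38.500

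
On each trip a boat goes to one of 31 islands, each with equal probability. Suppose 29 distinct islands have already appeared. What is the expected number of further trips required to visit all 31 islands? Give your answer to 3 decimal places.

The wait to go from k to k+1 distinct islands is geometric with mean 31/(31-k).
Sum over k = 29,...,30: E = 31/2 + 31/1 = 46.5000.

46.500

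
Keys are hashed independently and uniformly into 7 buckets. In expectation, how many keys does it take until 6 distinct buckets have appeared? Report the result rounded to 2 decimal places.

11.15

With k distinct buckets already seen, the next new one arrives after an expected 7/(7-k) keys.
Sum over k = 0,...,5: E = 7/7 + 7/6 + 7/5 + 7/4 + 7/3 + 7/2 = 11.150.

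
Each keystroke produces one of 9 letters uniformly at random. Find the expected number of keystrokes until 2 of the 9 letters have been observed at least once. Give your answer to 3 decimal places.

2.125

With k distinct letters already seen, the next new one arrives after an expected 9/(9-k) keystrokes.
Sum over k = 0,...,1: E = 9/9 + 9/8 = 2.1250.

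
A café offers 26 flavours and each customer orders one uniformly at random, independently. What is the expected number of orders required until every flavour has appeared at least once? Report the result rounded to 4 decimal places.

100.2149

After k distinct flavours have appeared, the next order gives a new one with probability (26-k)/26, so the expected wait for the (k+1)-th is 26/(26-k).
E[T] = 26/26 + 26/25 + 26/24 + ... + 26/2 + 26/1 = 26·H_{26}.
H_{26} = 3.85442, so E[T] = 100.21491.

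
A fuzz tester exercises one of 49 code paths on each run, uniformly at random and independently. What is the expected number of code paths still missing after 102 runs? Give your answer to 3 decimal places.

For each code path, P(unseen after 102) = (48/49)^102 = 0.1221.
By linearity of expectation, E[unseen] = 49·(48/49)^102 = 5.9814.

5.981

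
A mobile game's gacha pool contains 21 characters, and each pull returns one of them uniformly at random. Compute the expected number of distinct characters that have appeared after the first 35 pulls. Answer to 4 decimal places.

For each character, P(seen in 35 pulls) = 1 - (20/21)^35 = 0.81871.
By linearity of expectation, E[distinct seen] = 21·(1 - (20/21)^35) = 17.19290.

17.1929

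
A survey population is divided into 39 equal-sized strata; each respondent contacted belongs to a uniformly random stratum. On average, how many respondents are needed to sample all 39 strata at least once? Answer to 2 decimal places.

165.89

The wait to go from k to k+1 distinct strata is geometric with mean 39/(39-k).
E[T] = 39/39 + 39/38 + 39/37 + ... + 39/2 + 39/1 = 39·H_{39}.
H_{39} = 4.254, so E[T] = 165.888.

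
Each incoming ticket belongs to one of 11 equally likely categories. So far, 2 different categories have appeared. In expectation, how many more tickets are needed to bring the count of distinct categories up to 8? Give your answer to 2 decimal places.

10.95

With k distinct categories already seen, the next new one takes an expected 11/(11-k) tickets.
Sum over k = 2,...,7: E = 11/9 + 11/8 + 11/7 + 11/6 + 11/5 + 11/4 = 10.952.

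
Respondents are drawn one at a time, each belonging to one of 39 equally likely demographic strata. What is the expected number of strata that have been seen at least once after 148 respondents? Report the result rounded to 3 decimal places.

For each stratum, P(seen in 148 respondents) = 1 - (38/39)^148 = 0.9786.
By linearity of expectation, E[distinct seen] = 39·(1 - (38/39)^148) = 38.1654.

38.165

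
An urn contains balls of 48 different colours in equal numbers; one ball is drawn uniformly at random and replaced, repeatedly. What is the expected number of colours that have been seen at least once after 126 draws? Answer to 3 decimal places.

44.618

For each colour, P(seen in 126 draws) = 1 - (47/48)^126 = 0.9295.
By linearity of expectation, E[distinct seen] = 48·(1 - (47/48)^126) = 44.6180.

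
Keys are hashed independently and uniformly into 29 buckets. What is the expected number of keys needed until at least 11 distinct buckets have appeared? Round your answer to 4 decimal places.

With k distinct buckets already seen, the next new one arrives after an expected 29/(29-k) keys.
Sum over k = 0,...,10: E = 29/29 + 29/28 + 29/27 + ... + 29/20 + 29/19 = 13.52983.

13.5298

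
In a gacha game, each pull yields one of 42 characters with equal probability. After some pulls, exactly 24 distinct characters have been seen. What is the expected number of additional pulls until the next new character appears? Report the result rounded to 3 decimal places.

2.333

The number of pulls until the next new character is geometric with success probability 18/42, so its mean is 42/18.
E = 42/18 = 2.3333.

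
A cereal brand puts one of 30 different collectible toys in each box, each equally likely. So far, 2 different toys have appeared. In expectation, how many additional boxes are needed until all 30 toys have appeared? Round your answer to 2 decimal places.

117.82

With k distinct toys already seen, the next new one takes an expected 30/(30-k) boxes.
Sum over k = 2,...,29: E = 30/28 + 30/27 + 30/26 + ... + 30/2 + 30/1 = 117.815.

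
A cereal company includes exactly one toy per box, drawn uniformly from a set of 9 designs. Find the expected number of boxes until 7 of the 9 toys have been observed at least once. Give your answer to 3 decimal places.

11.961

Going from k to k+1 distinct takes a geometric number of boxes with mean 9/(9-k).
Sum over k = 0,...,6: E = 9/9 + 9/8 + 9/7 + ... + 9/4 + 9/3 = 11.9607.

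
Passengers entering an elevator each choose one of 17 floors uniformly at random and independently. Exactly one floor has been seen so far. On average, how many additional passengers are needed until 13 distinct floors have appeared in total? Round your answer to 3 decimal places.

22.056

With k distinct floors already seen, the next new one takes an expected 17/(17-k) passengers.
Sum over k = 1,...,12: E = 17/16 + 17/15 + 17/14 + ... + 17/6 + 17/5 = 22.0557.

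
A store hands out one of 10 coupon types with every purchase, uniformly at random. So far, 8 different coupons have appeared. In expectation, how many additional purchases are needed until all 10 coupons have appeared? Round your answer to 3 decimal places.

15.000

With k distinct coupons already seen, the next new one takes an expected 10/(10-k) purchases.
Sum over k = 8,...,9: E = 10/2 + 10/1 = 15.0000.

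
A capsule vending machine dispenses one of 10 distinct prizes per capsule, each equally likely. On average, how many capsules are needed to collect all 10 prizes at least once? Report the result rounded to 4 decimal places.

The wait to go from k to k+1 distinct prizes is geometric with mean 10/(10-k).
E[T] = 10/10 + 10/9 + 10/8 + ... + 10/2 + 10/1 = 10·H_{10}.
H_{10} = 2.92897, so E[T] = 29.28968.

29.2897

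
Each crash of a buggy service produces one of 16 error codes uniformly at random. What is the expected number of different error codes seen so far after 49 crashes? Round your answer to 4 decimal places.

15.3228

For each error code, P(seen in 49 crashes) = 1 - (15/16)^49 = 0.95768.
By linearity of expectation, E[distinct seen] = 16·(1 - (15/16)^49) = 15.32281.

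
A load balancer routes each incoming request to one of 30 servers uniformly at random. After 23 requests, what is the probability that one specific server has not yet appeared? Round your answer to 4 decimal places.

On each request the fixed server fails to appear with probability 29/30.
P(still missing after 23) = (29/30)^23 = 0.45853.

0.4585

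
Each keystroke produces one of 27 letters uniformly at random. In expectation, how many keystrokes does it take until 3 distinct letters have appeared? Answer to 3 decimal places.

Going from k to k+1 distinct takes a geometric number of keystrokes with mean 27/(27-k).
Sum over k = 0,...,2: E = 27/27 + 27/26 + 27/25 = 3.1185.

3.118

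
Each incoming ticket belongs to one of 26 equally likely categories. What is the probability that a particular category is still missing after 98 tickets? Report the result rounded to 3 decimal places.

0.021

On each ticket the fixed category fails to appear with probability 25/26.
P(still missing after 98) = (25/26)^98 = 0.0214.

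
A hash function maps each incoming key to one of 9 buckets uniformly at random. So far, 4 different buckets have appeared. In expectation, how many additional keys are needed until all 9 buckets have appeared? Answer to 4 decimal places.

20.5500

With k distinct buckets already seen, the next new one takes an expected 9/(9-k) keys.
Sum over k = 4,...,8: E = 9/5 + 9/4 + 9/3 + 9/2 + 9/1 = 20.55000.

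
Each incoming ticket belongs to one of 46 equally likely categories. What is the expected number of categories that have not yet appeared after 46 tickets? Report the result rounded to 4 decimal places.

16.7368

For each category, P(unseen after 46) = (45/46)^46 = 0.36384.
By linearity of expectation, E[unseen] = 46·(45/46)^46 = 16.73683.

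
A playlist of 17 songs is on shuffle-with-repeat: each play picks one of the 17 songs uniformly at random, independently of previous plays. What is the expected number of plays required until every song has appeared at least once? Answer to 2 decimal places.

The wait to go from k to k+1 distinct songs is geometric with mean 17/(17-k).
E[T] = 17/17 + 17/16 + 17/15 + ... + 17/2 + 17/1 = 17·H_{17}.
H_{17} = 3.440, so E[T] = 58.472.

58.47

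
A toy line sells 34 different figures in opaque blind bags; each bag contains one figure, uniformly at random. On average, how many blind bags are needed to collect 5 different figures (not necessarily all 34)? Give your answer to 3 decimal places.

Going from k to k+1 distinct takes a geometric number of blind bags with mean 34/(34-k).
Sum over k = 0,...,4: E = 34/34 + 34/33 + 34/32 + 34/31 + 34/30 = 5.3229.

5.323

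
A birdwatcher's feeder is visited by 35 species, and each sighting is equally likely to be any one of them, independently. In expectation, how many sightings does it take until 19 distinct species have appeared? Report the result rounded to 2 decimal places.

With k distinct species already seen, the next new one arrives after an expected 35/(35-k) sightings.
Sum over k = 0,...,18: E = 35/35 + 35/34 + 35/33 + ... + 35/18 + 35/17 = 26.812.

26.81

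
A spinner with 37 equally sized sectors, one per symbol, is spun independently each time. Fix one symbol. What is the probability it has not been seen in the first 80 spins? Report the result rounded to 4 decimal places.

Each spin misses the fixed symbol with probability (37-1)/37 = 36/37, independently.
P(still missing after 80) = (36/37)^80 = 0.11170.

0.1117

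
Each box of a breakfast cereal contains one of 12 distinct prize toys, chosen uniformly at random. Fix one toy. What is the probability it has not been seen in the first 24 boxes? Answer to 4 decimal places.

0.1239

Each box misses the fixed toy with probability (12-1)/12 = 11/12, independently.
P(still missing after 24) = (11/12)^24 = 0.12390.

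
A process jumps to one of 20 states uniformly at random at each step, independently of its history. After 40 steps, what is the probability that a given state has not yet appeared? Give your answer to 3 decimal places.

0.129

On each step the fixed state fails to appear with probability 19/20.
P(still missing after 40) = (19/20)^40 = 0.1285.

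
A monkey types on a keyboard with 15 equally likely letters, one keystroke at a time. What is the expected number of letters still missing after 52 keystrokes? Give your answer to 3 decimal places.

0.415

For each letter, P(unseen after 52) = (14/15)^52 = 0.0277.
By linearity of expectation, E[unseen] = 15·(14/15)^52 = 0.4150.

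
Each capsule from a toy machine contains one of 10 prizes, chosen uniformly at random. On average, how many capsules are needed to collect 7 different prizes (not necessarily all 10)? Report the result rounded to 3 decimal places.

With k distinct prizes already seen, the next new one arrives after an expected 10/(10-k) capsules.
Sum over k = 0,...,6: E = 10/10 + 10/9 + 10/8 + ... + 10/5 + 10/4 = 10.9563.

10.956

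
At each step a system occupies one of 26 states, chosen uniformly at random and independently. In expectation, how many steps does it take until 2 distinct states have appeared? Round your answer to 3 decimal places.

With k distinct states already seen, the next new one arrives after an expected 26/(26-k) steps.
Sum over k = 0,...,1: E = 26/26 + 26/25 = 2.0400.

2.040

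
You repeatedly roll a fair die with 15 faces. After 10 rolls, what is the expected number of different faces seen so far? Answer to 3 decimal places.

7.476

For each face, P(seen in 10 rolls) = 1 - (14/15)^10 = 0.4984.
By linearity of expectation, E[distinct seen] = 15·(1 - (14/15)^10) = 7.4758.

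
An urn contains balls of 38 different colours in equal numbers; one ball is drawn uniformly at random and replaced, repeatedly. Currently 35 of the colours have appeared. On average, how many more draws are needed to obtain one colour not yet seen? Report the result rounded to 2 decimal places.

Each draw yields a new colour with probability (38-35)/38 = 3/38, so the wait is geometric with mean 38/3.
E = 38/3 = 12.667.

12.67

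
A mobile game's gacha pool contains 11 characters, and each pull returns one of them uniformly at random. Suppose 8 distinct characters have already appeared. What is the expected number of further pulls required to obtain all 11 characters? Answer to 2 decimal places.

The wait to go from k to k+1 distinct characters is geometric with mean 11/(11-k).
Sum over k = 8,...,10: E = 11/3 + 11/2 + 11/1 = 20.167.

20.17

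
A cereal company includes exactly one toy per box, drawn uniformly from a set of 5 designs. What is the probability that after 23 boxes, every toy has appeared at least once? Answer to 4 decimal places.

Let A_i be the event that toy i is missing after 23 boxes. By inclusion–exclusion on the A_i,
P(all seen) = Σ_{j=0}^{5} (-1)^j C(5,j)((5-j)/5)^23
= 1.00000 - 0.02951 + 0.00008 - 0.00000 + 0.00000 - 0.00000
= 0.97056.

0.9706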